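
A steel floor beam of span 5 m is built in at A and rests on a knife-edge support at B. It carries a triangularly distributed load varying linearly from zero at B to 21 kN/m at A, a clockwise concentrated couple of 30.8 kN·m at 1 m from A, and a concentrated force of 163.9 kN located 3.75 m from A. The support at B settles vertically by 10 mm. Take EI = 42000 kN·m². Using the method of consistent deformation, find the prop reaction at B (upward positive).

R_B = 107.5 kN

Take the reaction at B as the redundant and release it; the primary structure is a cantilever fixed at A.
Free-end deflection of the primary structure under the applied loading (downward +):
  triangular load, peak 21 at the fixed end: w₀L⁴/(30EI) = 437.5/EI
  clockwise couple 30.8 at a = 1: M₀a(2L − a)/(2EI) = 138.6/EI
  point load 163.9 at a = 3.75: Pa²(3L − a)/(6EI) = 4322/EI
  δ_0 = 4898/EI
Tip deflection under a unit load at B: L³/(3EI) = 41.67/EI.
With EI = 42000 kN·m²: δ_0 = 0.11661 m and δ_{BB} = 0.000992 m/kN.
Compatibility — the beam at B must follow the support down by 0.01 m: δ_0 − R_B·δ_{BB} = 0.01, so R_B = (0.11661 − 0.01)/0.000992 = 107.5 kN.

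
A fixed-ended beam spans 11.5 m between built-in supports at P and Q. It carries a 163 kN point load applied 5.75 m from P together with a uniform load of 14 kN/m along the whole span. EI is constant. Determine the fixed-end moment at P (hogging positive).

M_P = 388.6 kN·m

Take the two fixed-end moments M_P, M_Q as redundants; the released structure is the simple span PQ.
Simple-span end rotations at P and Q under the given loads:
  at P: point load 163 at a = 5.75: Pab(L + b)/(6LEI) = 1347/EI
  at Q: point load 163 at a = 5.75: Pab(L + a)/(6LEI) = 1347/EI
  at P: UDL 14: wL³/(24EI) = 887.2/EI
  at Q: UDL 14: wL³/(24EI) = 887.2/EI
  θ_P0 = 2234/EI,  θ_Q0 = 2234/EI
Flexibility coefficients: a unit moment at one end gives L/(3EI) there and L/(6EI) at the far end, so f₁₁ = f₂₂ = 3.833/EI and f₁₂ = f₂₁ = 1.917/EI.
Compatibility — zero rotation at each built-in end:
  3.833 M_P + 1.917 M_Q = 2234
  1.917 M_P + 3.833 M_Q = 2234
Solving the pair gives M_P = 388.6 kN·m and M_Q = 388.6 kN·m (hogging).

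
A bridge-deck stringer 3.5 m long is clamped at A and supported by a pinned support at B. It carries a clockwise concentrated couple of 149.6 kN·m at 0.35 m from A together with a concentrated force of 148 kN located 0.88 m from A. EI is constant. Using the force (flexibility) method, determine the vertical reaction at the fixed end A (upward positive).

Release the roller at B. Primary structure: cantilever fixed at A.
Deflection at B on the released cantilever, summing each load's contribution:
  clockwise couple 149.6 at a = 0.35: M₀a(2L − a)/(2EI) = 174.1/EI
  point load 148 at a = 0.88: Pa²(3L − a)/(6EI) = 183.8/EI
  δ_0 = 357.9/EI
Flexibility coefficient — unit upward force at B: δ_{BB} = L³/(3EI) = 14.29/EI.
Compatibility at B: δ_0 − R_B·δ_{BB} = 0, so R_B = 357.9/14.29 = 25.04 kN.
Vertical equilibrium: R_A = ΣP − R_B = 148 − 25.04 = 123 kN.

R_A = 123 kN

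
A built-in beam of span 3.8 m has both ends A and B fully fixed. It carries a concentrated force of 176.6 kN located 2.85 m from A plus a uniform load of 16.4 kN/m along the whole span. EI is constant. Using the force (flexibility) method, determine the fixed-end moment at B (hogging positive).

Take the two fixed-end moments M_A, M_B as redundants; the released structure is the simple span AB.
Simple-span end rotations at A and B under the given loads:
  at A: point load 176.6 at a = 2.85: Pab(L + b)/(6LEI) = 99.61/EI
  at B: point load 176.6 at a = 2.85: Pab(L + a)/(6LEI) = 139.5/EI
  at A: UDL 16.4: wL³/(24EI) = 37.5/EI
  at B: UDL 16.4: wL³/(24EI) = 37.5/EI
  θ_A0 = 137.1/EI,  θ_B0 = 177/EI
Flexibility coefficients: a unit moment at one end gives L/(3EI) there and L/(6EI) at the far end, so f₁₁ = f₂₂ = 1.267/EI and f₁₂ = f₂₁ = 0.6333/EI.
Compatibility — zero rotation at each built-in end:
  1.267 M_A + 0.6333 M_B = 137.1
  0.6333 M_A + 1.267 M_B = 177
Solving the pair gives M_A = 51.19 kN·m and M_B = 114.1 kN·m (hogging).

M_B = 114.1 kN·m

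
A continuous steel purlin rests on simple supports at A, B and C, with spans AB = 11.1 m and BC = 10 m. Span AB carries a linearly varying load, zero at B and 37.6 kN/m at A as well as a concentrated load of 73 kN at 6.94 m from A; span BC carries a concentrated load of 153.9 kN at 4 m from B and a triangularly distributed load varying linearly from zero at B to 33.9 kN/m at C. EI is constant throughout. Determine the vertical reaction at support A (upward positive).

Take M_B as the redundant. Released structure: two simple spans AB and BC with a hinge at B.
Discontinuity in slope at B on the released structure — sum the simple-span end rotations:
  span AB: triangular load, peak 37.6: 7w₀L³/(360EI) = 999.9/EI
  span AB: point load 73 at a = 6.94: Pab(L + a)/(6LEI) = 570.9/EI
  span BC: point load 153.9 at a = 4: Pab(L + b)/(6LEI) = 985/EI
  span BC: triangular load, peak 33.9: 7w₀L³/(360EI) = 659.2/EI
  relative rotation θ_0 = (1571 + 1644)/EI = 3215/EI
A unit hogging moment at B produces rotation L₁/(3EI) + L₂/(3EI) = 7.033/EI.
Slope continuity at B: θ_0 = M_B·7.033/EI, so M_B = 3215/7.033 = 457.1 kN·m (hogging).
Span AB, ΣM about A with M_B applied at B: R_B^{AB}·11.1 = 1279 + 457.1, so R_B^{AB} = 156.4 kN and R_A = 281.7 − 156.4 = 125.3 kN.

R_A = 125.3 kN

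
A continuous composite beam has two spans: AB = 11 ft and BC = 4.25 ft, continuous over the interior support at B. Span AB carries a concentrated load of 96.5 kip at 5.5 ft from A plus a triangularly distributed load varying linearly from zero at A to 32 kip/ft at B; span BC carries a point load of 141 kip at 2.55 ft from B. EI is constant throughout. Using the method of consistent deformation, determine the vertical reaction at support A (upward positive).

Take M_B as the redundant. Released structure: two simple spans AB and BC with a hinge at B.
Discontinuity in slope at B on the released structure — sum the simple-span end rotations:
  span AB: point load 96.5 at a = 5.5: Pab(L + a)/(6LEI) = 729.8/EI
  span AB: triangular load, peak 32: w₀L³/(45EI) = 946.5/EI
  span BC: point load 141 at a = 2.55: Pab(L + b)/(6LEI) = 142.6/EI
  relative rotation θ_0 = (1676 + 142.6)/EI = 1819/EI
A unit hogging moment at B produces rotation L₁/(3EI) + L₂/(3EI) = 5.083/EI.
Compatibility: M_B·(L₁+L₂)/(3EI) = θ_0, giving M_B = 357.8 kip·ft (hogging).
Span AB, ΣM about A with M_B applied at B: R_B^{AB}·11 = 1821 + 357.8, so R_B^{AB} = 198.1 kip and R_A = 272.5 − 198.1 = 74.39 kip.

R_A = 74.39 kip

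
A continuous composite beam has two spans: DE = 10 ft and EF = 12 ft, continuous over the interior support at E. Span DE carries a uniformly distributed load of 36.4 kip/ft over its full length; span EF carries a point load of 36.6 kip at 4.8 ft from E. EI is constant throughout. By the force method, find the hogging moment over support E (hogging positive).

M_E = 252.8 kip·ft

Insert a hinge at E; M_E is the redundant, and each span becomes simply supported.
End slopes at the hinge E, treating each span as simply supported:
  span DE: UDL 36.4: wL³/(24EI) = 1517/EI
  span EF: point load 36.6 at a = 4.8: Pab(L + b)/(6LEI) = 337.3/EI
  relative rotation θ_0 = (1517 + 337.3)/EI = 1854/EI
A unit hogging moment at E produces rotation L₁/(3EI) + L₂/(3EI) = 7.333/EI.
Slope continuity at E: θ_0 = M_E·7.333/EI, so M_E = 1854/7.333 = 252.8 kip·ft (hogging).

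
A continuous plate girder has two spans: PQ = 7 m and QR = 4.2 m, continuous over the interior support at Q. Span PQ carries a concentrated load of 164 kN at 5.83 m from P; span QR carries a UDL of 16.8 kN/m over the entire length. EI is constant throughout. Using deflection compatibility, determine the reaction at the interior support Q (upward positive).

Insert a hinge at Q; M_Q is the redundant, and each span becomes simply supported.
Rotations at Q on the released spans (each span's end-slope, ×1/EI):
  span PQ: point load 164 at a = 5.83: Pab(L + a)/(6LEI) = 341.7/EI
  span QR: UDL 16.8: wL³/(24EI) = 51.86/EI
  relative rotation θ_0 = (341.7 + 51.86)/EI = 393.6/EI
A unit hogging moment at Q produces rotation L₁/(3EI) + L₂/(3EI) = 3.733/EI.
Compatibility: M_Q·(L₁+L₂)/(3EI) = θ_0, giving M_Q = 105.4 kN·m (hogging).
Span PQ, ΣM about P with M_Q applied at Q: R_Q^{PQ}·7 = 956.1 + 105.4, so R_Q^{PQ} = 151.6 kN and R_P = 164 − 151.6 = 12.35 kN.
Span QR, ΣM about R: R_Q^{QR}·4.2 = 148.2 + 105.4, so R_Q^{QR} = 60.38 kN and R_R = 70.56 − 60.38 = 10.18 kN.
R_Q = 151.6 + 60.38 = 212 kN.

R_Q = 212 kN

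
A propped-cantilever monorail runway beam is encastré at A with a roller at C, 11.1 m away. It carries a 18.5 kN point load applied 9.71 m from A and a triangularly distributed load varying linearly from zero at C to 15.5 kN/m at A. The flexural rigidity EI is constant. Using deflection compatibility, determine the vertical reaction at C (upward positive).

R_C = 32.25 kN

Remove the prop at C; the released (primary) structure is a cantilever built in at A.
Primary-structure tip deflection at C by superposition:
  point load 18.5 at a = 9.71: Pa²(3L − a)/(6EI) = 6858/EI
  triangular load, peak 15.5 at the fixed end: w₀L⁴/(30EI) = 7843/EI
  δ_0 = 14701/EI
Tip deflection under a unit load at C: L³/(3EI) = 455.9/EI.
The prop prevents deflection at C: R_C = δ_0/δ_{CC} = 14701/455.9 = 32.25 kN.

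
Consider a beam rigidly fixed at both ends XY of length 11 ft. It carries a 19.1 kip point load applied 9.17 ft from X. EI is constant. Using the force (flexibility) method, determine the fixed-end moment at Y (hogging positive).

Take the two fixed-end moments M_X, M_Y as redundants; the released structure is the simple span XY.
Simple-span end rotations at X and Y under the given loads:
  at X: point load 19.1 at a = 9.17: Pab(L + b)/(6LEI) = 62.31/EI
  at Y: point load 19.1 at a = 9.17: Pab(L + a)/(6LEI) = 97.95/EI
  θ_X0 = 62.31/EI,  θ_Y0 = 97.95/EI
Flexibility coefficients: a unit moment at one end gives L/(3EI) there and L/(6EI) at the far end, so f₁₁ = f₂₂ = 3.667/EI and f₁₂ = f₂₁ = 1.833/EI.
Compatibility — zero rotation at each built-in end:
  3.667 M_X + 1.833 M_Y = 62.31
  1.833 M_X + 3.667 M_Y = 97.95
Solving the pair gives M_X = 4.848 kip·ft and M_Y = 24.29 kip·ft (hogging).

M_Y = 24.29 kip·ft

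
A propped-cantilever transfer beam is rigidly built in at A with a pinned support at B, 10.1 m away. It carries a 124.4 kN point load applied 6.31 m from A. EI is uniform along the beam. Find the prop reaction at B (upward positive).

Release the roller at B. Primary structure: cantilever fixed at A.
Downward deflection at the released point B due to the loads:
  point load 124.4 at a = 6.31: Pa²(3L − a)/(6EI) = 19804/EI
Tip deflection under a unit load at B: L³/(3EI) = 343.4/EI.
Compatibility at B: δ_0 − R_B·δ_{BB} = 0, so R_B = 19804/343.4 = 57.67 kN.

R_B = 57.67 kN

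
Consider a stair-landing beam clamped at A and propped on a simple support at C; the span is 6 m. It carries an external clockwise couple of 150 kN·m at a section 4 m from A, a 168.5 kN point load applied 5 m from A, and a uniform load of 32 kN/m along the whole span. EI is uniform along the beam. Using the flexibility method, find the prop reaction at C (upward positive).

R_C = 232.1 kN

Release the roller at C. Primary structure: cantilever fixed at A.
Free-end deflection of the primary structure under the applied loading (downward +):
  clockwise couple 150 at a = 4: M₀a(2L − a)/(2EI) = 2400/EI
  point load 168.5 at a = 5: Pa²(3L − a)/(6EI) = 9127/EI
  UDL 32: wL⁴/(8EI) = 5184/EI
  δ_0 = 16711/EI
Flexibility coefficient — unit upward force at C: δ_{CC} = L³/(3EI) = 72/EI.
The prop prevents deflection at C: R_C = δ_0/δ_{CC} = 16711/72 = 232.1 kN.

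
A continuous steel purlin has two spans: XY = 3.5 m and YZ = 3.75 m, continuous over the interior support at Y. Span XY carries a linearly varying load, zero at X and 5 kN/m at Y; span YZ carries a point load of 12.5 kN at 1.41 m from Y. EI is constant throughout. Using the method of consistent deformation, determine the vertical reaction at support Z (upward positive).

Insert a hinge at Y; M_Y is the redundant, and each span becomes simply supported.
Rotations at Y on the released spans (each span's end-slope, ×1/EI):
  span XY: triangular load, peak 5: w₀L³/(45EI) = 4.764/EI
  span YZ: point load 12.5 at a = 1.41: Pab(L + b)/(6LEI) = 11.16/EI
  relative rotation θ_0 = (4.764 + 11.16)/EI = 15.93/EI
A unit hogging moment at Y produces rotation L₁/(3EI) + L₂/(3EI) = 2.417/EI.
Slope continuity at Y: θ_0 = M_Y·2.417/EI, so M_Y = 15.93/2.417 = 6.59 kN·m (hogging).
Span YZ, ΣM about Z: R_Y^{YZ}·3.75 = 29.25 + 6.59, so R_Y^{YZ} = 9.557 kN and R_Z = 12.5 − 9.557 = 2.943 kN.

R_Z = 2.943 kN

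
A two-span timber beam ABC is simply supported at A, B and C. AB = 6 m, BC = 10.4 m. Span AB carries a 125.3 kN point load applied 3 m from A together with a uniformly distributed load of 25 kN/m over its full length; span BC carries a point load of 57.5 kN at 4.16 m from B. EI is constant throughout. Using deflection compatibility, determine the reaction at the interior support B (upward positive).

R_B = 215.7 kN

Take M_B as the redundant. Released structure: two simple spans AB and BC with a hinge at B.
End slopes at the hinge B, treating each span as simply supported:
  span AB: point load 125.3 at a = 3: Pab(L + a)/(6LEI) = 281.9/EI
  span AB: UDL 25: wL³/(24EI) = 225/EI
  span BC: point load 57.5 at a = 4.16: Pab(L + b)/(6LEI) = 398/EI
  relative rotation θ_0 = (506.9 + 398)/EI = 905/EI
A unit hogging moment at B produces rotation L₁/(3EI) + L₂/(3EI) = 5.467/EI.
Slope continuity at B: θ_0 = M_B·5.467/EI, so M_B = 905/5.467 = 165.5 kN·m (hogging).
Span AB, ΣM about A with M_B applied at B: R_B^{AB}·6 = 825.9 + 165.5, so R_B^{AB} = 165.2 kN and R_A = 275.3 − 165.2 = 110.1 kN.
Span BC, ΣM about C: R_B^{BC}·10.4 = 358.8 + 165.5, so R_B^{BC} = 50.42 kN and R_C = 57.5 − 50.42 = 7.083 kN.
R_B = 165.2 + 50.42 = 215.7 kN.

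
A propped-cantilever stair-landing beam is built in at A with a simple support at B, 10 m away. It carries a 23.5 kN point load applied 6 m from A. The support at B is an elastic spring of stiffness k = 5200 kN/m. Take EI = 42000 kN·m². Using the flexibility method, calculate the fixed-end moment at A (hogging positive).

M_A = 41.88 kN·m

Release the roller at B. Primary structure: cantilever fixed at A.
Downward deflection at the released point B due to the loads:
  point load 23.5 at a = 6: Pa²(3L − a)/(6EI) = 3384/EI
Tip deflection under a unit load at B: L³/(3EI) = 333.3/EI.
With EI = 42000 kN·m²: δ_0 = 0.080571 m and δ_{BB} = 0.007937 m/kN.
Compatibility — the spring shortens by R_B/k under the reaction it provides: δ_0 − R_B·δ_{BB} = R_B/k. With 1/k = 0.000192 m/kN, R_B = δ_0 / (δ_{BB} + 1/k) = 0.080571 / (0.007937 + 0.000192) = 9.912 kN.
Moment equilibrium about A: M_A = Σ(load moments about A) − R_B·L = 141 − 9.912×10 = 41.88 kN·m.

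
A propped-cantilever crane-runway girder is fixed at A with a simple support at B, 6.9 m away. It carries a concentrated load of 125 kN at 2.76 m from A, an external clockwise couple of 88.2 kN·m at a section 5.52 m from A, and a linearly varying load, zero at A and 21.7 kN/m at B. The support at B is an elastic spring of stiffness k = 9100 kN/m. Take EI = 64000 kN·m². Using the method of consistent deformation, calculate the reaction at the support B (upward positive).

Remove the prop at B; the released (primary) structure is a cantilever built in at A.
Primary-structure tip deflection at B by superposition:
  point load 125 at a = 2.76: Pa²(3L − a)/(6EI) = 2847/EI
  clockwise couple 88.2 at a = 5.52: M₀a(2L − a)/(2EI) = 2016/EI
  triangular load, peak 21.7 at the free end: 11w₀L⁴/(120EI) = 4509/EI
  δ_0 = 9372/EI
Tip deflection under a unit load at B: L³/(3EI) = 109.5/EI.
With EI = 64000 kN·m²: δ_0 = 0.14643 m and δ_{BB} = 0.001711 m/kN.
Compatibility — the spring shortens by R_B/k under the reaction it provides: δ_0 − R_B·δ_{BB} = R_B/k. With 1/k = 0.00011 m/kN, R_B = δ_0 / (δ_{BB} + 1/k) = 0.14643 / (0.001711 + 0.00011) = 80.42 kN.

R_B = 80.42 kN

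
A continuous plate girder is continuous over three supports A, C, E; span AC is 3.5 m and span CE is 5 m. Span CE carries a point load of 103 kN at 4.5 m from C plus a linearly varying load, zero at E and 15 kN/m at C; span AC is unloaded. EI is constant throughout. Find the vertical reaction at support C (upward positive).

R_C = 49.73 kN

Release continuity at C by inserting a hinge; the redundant is the internal moment M_C. The primary structure is two simply-supported spans AC and CE.
Discontinuity in slope at C on the released structure — sum the simple-span end rotations:
  span CE: point load 103 at a = 4.5: Pab(L + b)/(6LEI) = 42.49/EI
  span CE: triangular load, peak 15: w₀L³/(45EI) = 41.67/EI
  relative rotation θ_0 = (0 + 84.15)/EI = 84.15/EI
A unit hogging moment at C produces rotation L₁/(3EI) + L₂/(3EI) = 2.833/EI.
Compatibility: M_C·(L₁+L₂)/(3EI) = θ_0, giving M_C = 29.7 kN·m (hogging).
Span AC, ΣM about A with M_C applied at C: R_C^{AC}·3.5 = 0 + 29.7, so R_C^{AC} = 8.486 kN and R_A = 0 − 8.486 = -8.486 kN.
Span CE, ΣM about E: R_C^{CE}·5 = 176.5 + 29.7, so R_C^{CE} = 41.24 kN and R_E = 140.5 − 41.24 = 99.26 kN.
R_C = 8.486 + 41.24 = 49.73 kN.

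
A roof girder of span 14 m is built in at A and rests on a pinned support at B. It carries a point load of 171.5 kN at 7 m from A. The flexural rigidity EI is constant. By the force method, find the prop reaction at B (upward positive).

Release the roller at B. Primary structure: cantilever fixed at A.
Deflection at B on the released cantilever, summing each load's contribution:
  point load 171.5 at a = 7: Pa²(3L − a)/(6EI) = 49020/EI
Flexibility coefficient — unit upward force at B: δ_{BB} = L³/(3EI) = 914.7/EI.
The prop prevents deflection at B: R_B = δ_0/δ_{BB} = 49020/914.7 = 53.59 kN.

R_B = 53.59 kN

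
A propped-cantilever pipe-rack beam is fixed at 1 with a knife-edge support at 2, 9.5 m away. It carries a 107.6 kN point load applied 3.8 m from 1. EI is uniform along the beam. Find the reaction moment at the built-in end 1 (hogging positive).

Remove the prop at 2; the released (primary) structure is a cantilever built in at 1.
Downward deflection at the released point 2 due to the loads:
  point load 107.6 at a = 3.8: Pa²(3L − a)/(6EI) = 6396/EI
Flexibility coefficient — unit upward force at 2: δ_{22} = L³/(3EI) = 285.8/EI.
The prop prevents deflection at 2: R_2 = δ_0/δ_{22} = 6396/285.8 = 22.38 kN.
Moment equilibrium about 1: M_1 = Σ(load moments about 1) − R_2·L = 408.9 − 22.38×9.5 = 196.3 kN·m.

M_1 = 196.3 kN·m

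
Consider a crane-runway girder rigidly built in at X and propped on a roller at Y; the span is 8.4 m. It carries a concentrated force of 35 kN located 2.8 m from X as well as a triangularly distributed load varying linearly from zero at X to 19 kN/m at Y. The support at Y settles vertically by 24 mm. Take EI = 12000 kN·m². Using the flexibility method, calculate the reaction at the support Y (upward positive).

Choose R_Y as the redundant. The primary structure is the cantilever fixed at X.
Free-end deflection of the primary structure under the applied loading (downward +):
  point load 35 at a = 2.8: Pa²(3L − a)/(6EI) = 1024/EI
  triangular load, peak 19 at the free end: 11w₀L⁴/(120EI) = 8671/EI
  δ_0 = 9696/EI
Tip deflection under a unit load at Y: L³/(3EI) = 197.6/EI.
With EI = 12000 kN·m²: δ_0 = 0.80797 m and δ_{YY} = 0.016464 m/kN.
Compatibility — the beam at Y must follow the support down by 0.024 m: δ_0 − R_Y·δ_{YY} = 0.024, so R_Y = (0.80797 − 0.024)/0.016464 = 47.62 kN.

R_Y = 47.62 kN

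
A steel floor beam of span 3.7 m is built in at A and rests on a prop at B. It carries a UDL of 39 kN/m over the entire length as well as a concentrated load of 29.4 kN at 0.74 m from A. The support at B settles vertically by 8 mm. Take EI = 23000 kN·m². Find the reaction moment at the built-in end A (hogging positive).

Release the roller at B. Primary structure: cantilever fixed at A.
Free-end deflection of the primary structure under the applied loading (downward +):
  UDL 39: wL⁴/(8EI) = 913.7/EI
  point load 29.4 at a = 0.74: Pa²(3L − a)/(6EI) = 27.8/EI
  δ_0 = 941.5/EI
Flexibility coefficient — unit upward force at B: δ_{BB} = L³/(3EI) = 16.88/EI.
With EI = 23000 kN·m²: δ_0 = 0.040933 m and δ_{BB} = 0.000734 m/kN.
Compatibility — the beam at B must follow the support down by 0.008 m: δ_0 − R_B·δ_{BB} = 0.008, so R_B = (0.040933 − 0.008)/0.000734 = 44.86 kN.
Moment equilibrium about A: M_A = Σ(load moments about A) − R_B·L = 288.7 − 44.86×3.7 = 122.7 kN·m.

M_A = 122.7 kN·m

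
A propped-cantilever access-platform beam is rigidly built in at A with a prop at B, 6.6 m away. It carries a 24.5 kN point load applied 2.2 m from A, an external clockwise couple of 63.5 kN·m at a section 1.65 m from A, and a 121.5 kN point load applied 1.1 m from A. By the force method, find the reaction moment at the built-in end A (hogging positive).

Remove the prop at B; the released (primary) structure is a cantilever built in at A.
Deflection at B on the released cantilever, summing each load's contribution:
  point load 24.5 at a = 2.2: Pa²(3L − a)/(6EI) = 347.8/EI
  clockwise couple 63.5 at a = 1.65: M₀a(2L − a)/(2EI) = 605.1/EI
  point load 121.5 at a = 1.1: Pa²(3L − a)/(6EI) = 458.2/EI
  δ_0 = 1411/EI
Tip deflection under a unit load at B: L³/(3EI) = 95.83/EI.
Compatibility at B: δ_0 − R_B·δ_{BB} = 0, so R_B = 1411/95.83 = 14.72 kN.
Moment equilibrium about A: M_A = Σ(load moments about A) − R_B·L = 251.1 − 14.72×6.6 = 153.9 kN·m.

M_A = 153.9 kN·m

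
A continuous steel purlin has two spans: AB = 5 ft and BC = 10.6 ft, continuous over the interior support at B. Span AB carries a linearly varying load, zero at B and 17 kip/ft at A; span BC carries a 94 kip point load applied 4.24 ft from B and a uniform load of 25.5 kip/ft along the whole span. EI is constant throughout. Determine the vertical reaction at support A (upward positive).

R_A = -47.93 kip

Release continuity at B by inserting a hinge; the redundant is the internal moment M_B. The primary structure is two simply-supported spans AB and BC.
End slopes at the hinge B, treating each span as simply supported:
  span AB: triangular load, peak 17: 7w₀L³/(360EI) = 41.32/EI
  span BC: point load 94 at a = 4.24: Pab(L + b)/(6LEI) = 676/EI
  span BC: UDL 25.5: wL³/(24EI) = 1265/EI
  relative rotation θ_0 = (41.32 + 1941)/EI = 1983/EI
A unit hogging moment at B produces rotation L₁/(3EI) + L₂/(3EI) = 5.2/EI.
Slope continuity at B: θ_0 = M_B·5.2/EI, so M_B = 1983/5.2 = 381.3 kip·ft (hogging).
Span AB, ΣM about A with M_B applied at B: R_B^{AB}·5 = 70.83 + 381.3, so R_B^{AB} = 90.43 kip and R_A = 42.5 − 90.43 = -47.93 kip.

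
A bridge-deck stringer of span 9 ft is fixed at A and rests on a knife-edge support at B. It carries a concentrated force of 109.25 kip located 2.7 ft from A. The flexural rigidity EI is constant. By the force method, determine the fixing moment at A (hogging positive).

Remove the prop at B; the released (primary) structure is a cantilever built in at A.
Free-end deflection of the primary structure under the applied loading (downward +):
  point load 109.25 at a = 2.7: Pa²(3L − a)/(6EI) = 3226/EI
Tip deflection under a unit load at B: L³/(3EI) = 243/EI.
Compatibility at B: δ_0 − R_B·δ_{BB} = 0, so R_B = 3226/243 = 13.27 kip.
Moment equilibrium about A: M_A = Σ(load moments about A) − R_B·L = 295 − 13.27×9 = 175.5 kip·ft.

M_A = 175.5 kip·ft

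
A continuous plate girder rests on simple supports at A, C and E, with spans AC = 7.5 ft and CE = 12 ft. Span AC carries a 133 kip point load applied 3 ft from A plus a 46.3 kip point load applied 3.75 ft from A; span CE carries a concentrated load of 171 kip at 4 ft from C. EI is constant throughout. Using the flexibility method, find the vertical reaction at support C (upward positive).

Take M_C as the redundant. Released structure: two simple spans AC and CE with a hinge at C.
Discontinuity in slope at C on the released structure — sum the simple-span end rotations:
  span AC: point load 133 at a = 3: Pab(L + a)/(6LEI) = 418.9/EI
  span AC: point load 46.3 at a = 3.75: Pab(L + a)/(6LEI) = 162.8/EI
  span CE: point load 171 at a = 4: Pab(L + b)/(6LEI) = 1520/EI
  relative rotation θ_0 = (581.7 + 1520)/EI = 2102/EI
A unit hogging moment at C produces rotation L₁/(3EI) + L₂/(3EI) = 6.5/EI.
Compatibility: M_C·(L₁+L₂)/(3EI) = θ_0, giving M_C = 323.3 kip·ft (hogging).
Span AC, ΣM about A with M_C applied at C: R_C^{AC}·7.5 = 572.6 + 323.3, so R_C^{AC} = 119.5 kip and R_A = 179.3 − 119.5 = 59.84 kip.
Span CE, ΣM about E: R_C^{CE}·12 = 1368 + 323.3, so R_C^{CE} = 140.9 kip and R_E = 171 − 140.9 = 30.05 kip.
R_C = 119.5 + 140.9 = 260.4 kip.

R_C = 260.4 kip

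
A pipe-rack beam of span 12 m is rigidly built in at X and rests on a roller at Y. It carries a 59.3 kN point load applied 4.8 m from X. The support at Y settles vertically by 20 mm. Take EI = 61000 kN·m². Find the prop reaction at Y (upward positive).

R_Y = 10.22 kN

Take the reaction at Y as the redundant and release it; the primary structure is a cantilever fixed at X.
Primary-structure tip deflection at Y by superposition:
  point load 59.3 at a = 4.8: Pa²(3L − a)/(6EI) = 7105/EI
Tip deflection under a unit load at Y: L³/(3EI) = 576/EI.
With EI = 61000 kN·m²: δ_0 = 0.11647 m and δ_{YY} = 0.009443 m/kN.
Compatibility — the beam at Y must follow the support down by 0.02 m: δ_0 − R_Y·δ_{YY} = 0.02, so R_Y = (0.11647 − 0.02)/0.009443 = 10.22 kN.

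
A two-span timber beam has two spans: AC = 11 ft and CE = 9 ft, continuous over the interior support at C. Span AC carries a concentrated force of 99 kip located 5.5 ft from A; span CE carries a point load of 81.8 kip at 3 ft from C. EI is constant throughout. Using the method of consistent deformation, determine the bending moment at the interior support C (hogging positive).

Release continuity at C by inserting a hinge; the redundant is the internal moment M_C. The primary structure is two simply-supported spans AC and CE.
Discontinuity in slope at C on the released structure — sum the simple-span end rotations:
  span AC: point load 99 at a = 5.5: Pab(L + a)/(6LEI) = 748.7/EI
  span CE: point load 81.8 at a = 3: Pab(L + b)/(6LEI) = 409/EI
  relative rotation θ_0 = (748.7 + 409)/EI = 1158/EI
A unit hogging moment at C produces rotation L₁/(3EI) + L₂/(3EI) = 6.667/EI.
Compatibility: M_C·(L₁+L₂)/(3EI) = θ_0, giving M_C = 173.7 kip·ft (hogging).

M_C = 173.7 kip·ft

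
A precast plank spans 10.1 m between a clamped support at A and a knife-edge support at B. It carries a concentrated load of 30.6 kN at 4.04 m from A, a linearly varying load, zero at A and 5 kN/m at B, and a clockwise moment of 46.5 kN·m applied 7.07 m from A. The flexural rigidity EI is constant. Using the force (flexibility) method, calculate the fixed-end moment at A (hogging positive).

M_A = 72.12 kN·m

Remove the prop at B; the released (primary) structure is a cantilever built in at A.
Primary-structure tip deflection at B by superposition:
  point load 30.6 at a = 4.04: Pa²(3L − a)/(6EI) = 2186/EI
  triangular load, peak 5 at the free end: 11w₀L⁴/(120EI) = 4769/EI
  clockwise couple 46.5 at a = 7.07: M₀a(2L − a)/(2EI) = 2158/EI
  δ_0 = 9114/EI
Flexibility coefficient — unit upward force at B: δ_{BB} = L³/(3EI) = 343.4/EI.
The prop prevents deflection at B: R_B = δ_0/δ_{BB} = 9114/343.4 = 26.54 kN.
Moment equilibrium about A: M_A = Σ(load moments about A) − R_B·L = 340.1 − 26.54×10.1 = 72.12 kN·m.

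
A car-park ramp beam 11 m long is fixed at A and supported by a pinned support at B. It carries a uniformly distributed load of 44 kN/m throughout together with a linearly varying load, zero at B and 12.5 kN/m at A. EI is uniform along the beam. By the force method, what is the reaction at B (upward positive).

R_B = 195.2 kN

Remove the prop at B; the released (primary) structure is a cantilever built in at A.
Downward deflection at the released point B due to the loads:
  UDL 44: wL⁴/(8EI) = 80526/EI
  triangular load, peak 12.5 at the fixed end: w₀L⁴/(30EI) = 6100/EI
  δ_0 = 86626/EI
Flexibility coefficient — unit upward force at B: δ_{BB} = L³/(3EI) = 443.7/EI.
The prop prevents deflection at B: R_B = δ_0/δ_{BB} = 86626/443.7 = 195.2 kN.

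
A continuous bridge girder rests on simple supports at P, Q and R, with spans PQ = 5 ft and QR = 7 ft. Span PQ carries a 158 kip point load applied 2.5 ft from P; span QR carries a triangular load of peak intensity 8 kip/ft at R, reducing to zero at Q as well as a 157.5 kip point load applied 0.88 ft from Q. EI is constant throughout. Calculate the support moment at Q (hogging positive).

M_Q = 141.3 kip·ft

Release continuity at Q by inserting a hinge; the redundant is the internal moment M_Q. The primary structure is two simply-supported spans PQ and QR.
Discontinuity in slope at Q on the released structure — sum the simple-span end rotations:
  span PQ: point load 158 at a = 2.5: Pab(L + a)/(6LEI) = 246.9/EI
  span QR: triangular load, peak 8: 7w₀L³/(360EI) = 53.36/EI
  span QR: point load 157.5 at a = 0.88: Pab(L + b)/(6LEI) = 265/EI
  relative rotation θ_0 = (246.9 + 318.3)/EI = 565.2/EI
A unit hogging moment at Q produces rotation L₁/(3EI) + L₂/(3EI) = 4/EI.
Compatibility: M_Q·(L₁+L₂)/(3EI) = θ_0, giving M_Q = 141.3 kip·ft (hogging).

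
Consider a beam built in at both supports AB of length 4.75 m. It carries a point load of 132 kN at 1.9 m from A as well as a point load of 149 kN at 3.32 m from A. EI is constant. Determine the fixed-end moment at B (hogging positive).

M_B = 164.3 kN·m

Release both end moments; the primary structure is a simply-supported span AB with redundants M_A and M_B.
On the primary (simply-supported) span, the end slopes from the loading are:
  at A: point load 132 at a = 1.9: Pab(L + b)/(6LEI) = 190.6/EI
  at B: point load 132 at a = 1.9: Pab(L + a)/(6LEI) = 166.8/EI
  at A: point load 149 at a = 3.32: Pab(L + b)/(6LEI) = 153.4/EI
  at B: point load 149 at a = 3.32: Pab(L + a)/(6LEI) = 200.3/EI
  θ_A0 = 344/EI,  θ_B0 = 367.1/EI
Flexibility coefficients: a unit moment at one end gives L/(3EI) there and L/(6EI) at the far end, so f₁₁ = f₂₂ = 1.583/EI and f₁₂ = f₂₁ = 0.7917/EI.
Compatibility — zero rotation at each built-in end:
  1.583 M_A + 0.7917 M_B = 344
  0.7917 M_A + 1.583 M_B = 367.1
Solving the pair gives M_A = 135.1 kN·m and M_B = 164.3 kN·m (hogging).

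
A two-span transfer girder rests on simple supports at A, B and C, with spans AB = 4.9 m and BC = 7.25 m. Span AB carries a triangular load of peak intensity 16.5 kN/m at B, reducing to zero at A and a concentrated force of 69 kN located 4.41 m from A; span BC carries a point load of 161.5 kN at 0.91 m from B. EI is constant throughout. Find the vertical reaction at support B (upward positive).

R_B = 262.5 kN

Take M_B as the redundant. Released structure: two simple spans AB and BC with a hinge at B.
End slopes at the hinge B, treating each span as simply supported:
  span AB: triangular load, peak 16.5: w₀L³/(45EI) = 43.14/EI
  span AB: point load 69 at a = 4.41: Pab(L + a)/(6LEI) = 47.22/EI
  span BC: point load 161.5 at a = 0.91: Pab(L + b)/(6LEI) = 291.1/EI
  relative rotation θ_0 = (90.35 + 291.1)/EI = 381.4/EI
A unit hogging moment at B produces rotation L₁/(3EI) + L₂/(3EI) = 4.05/EI.
Compatibility: M_B·(L₁+L₂)/(3EI) = θ_0, giving M_B = 94.18 kN·m (hogging).
Span AB, ΣM about A with M_B applied at B: R_B^{AB}·4.9 = 436.3 + 94.18, so R_B^{AB} = 108.3 kN and R_A = 109.4 − 108.3 = 1.154 kN.
Span BC, ΣM about C: R_B^{BC}·7.25 = 1024 + 94.18, so R_B^{BC} = 154.2 kN and R_C = 161.5 − 154.2 = 7.28 kN.
R_B = 108.3 + 154.2 = 262.5 kN.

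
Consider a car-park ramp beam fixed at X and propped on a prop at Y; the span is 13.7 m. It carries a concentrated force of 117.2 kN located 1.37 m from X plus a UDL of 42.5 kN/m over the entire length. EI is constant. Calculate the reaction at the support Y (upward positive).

R_Y = 220 kN

Take the reaction at Y as the redundant and release it; the primary structure is a cantilever fixed at X.
Primary-structure tip deflection at Y by superposition:
  point load 117.2 at a = 1.37: Pa²(3L − a)/(6EI) = 1457/EI
  UDL 42.5: wL⁴/(8EI) = 187146/EI
  δ_0 = 188603/EI
Tip deflection under a unit load at Y: L³/(3EI) = 857.1/EI.
Compatibility at Y: δ_0 − R_Y·δ_{YY} = 0, so R_Y = 188603/857.1 = 220 kN.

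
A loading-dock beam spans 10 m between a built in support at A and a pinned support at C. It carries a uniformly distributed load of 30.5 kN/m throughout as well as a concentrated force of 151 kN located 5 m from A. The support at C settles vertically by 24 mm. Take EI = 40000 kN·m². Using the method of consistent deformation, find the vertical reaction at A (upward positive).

R_A = 297.3 kN

Release the roller at C. Primary structure: cantilever fixed at A.
Downward deflection at the released point C due to the loads:
  UDL 30.5: wL⁴/(8EI) = 38125/EI
  point load 151 at a = 5: Pa²(3L − a)/(6EI) = 15729/EI
  δ_0 = 53854/EI
Tip deflection under a unit load at C: L³/(3EI) = 333.3/EI.
With EI = 40000 kN·m²: δ_0 = 1.3464 m and δ_{CC} = 0.008333 m/kN.
Compatibility — the beam at C must follow the support down by 0.024 m: δ_0 − R_C·δ_{CC} = 0.024, so R_C = (1.3464 − 0.024)/0.008333 = 158.7 kN.
Vertical equilibrium: R_A = ΣP − R_C = 456 − 158.7 = 297.3 kN.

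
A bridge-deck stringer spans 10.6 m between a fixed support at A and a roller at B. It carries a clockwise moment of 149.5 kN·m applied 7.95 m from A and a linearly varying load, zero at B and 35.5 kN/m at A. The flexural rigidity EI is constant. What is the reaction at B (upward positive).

Choose R_B as the redundant. The primary structure is the cantilever fixed at A.
Primary-structure tip deflection at B by superposition:
  clockwise couple 149.5 at a = 7.95: M₀a(2L − a)/(2EI) = 7874/EI
  triangular load, peak 35.5 at the fixed end: w₀L⁴/(30EI) = 14939/EI
  δ_0 = 22813/EI
Flexibility coefficient — unit upward force at B: δ_{BB} = L³/(3EI) = 397/EI.
Compatibility at B: δ_0 − R_B·δ_{BB} = 0, so R_B = 22813/397 = 57.46 kN.

R_B = 57.46 kN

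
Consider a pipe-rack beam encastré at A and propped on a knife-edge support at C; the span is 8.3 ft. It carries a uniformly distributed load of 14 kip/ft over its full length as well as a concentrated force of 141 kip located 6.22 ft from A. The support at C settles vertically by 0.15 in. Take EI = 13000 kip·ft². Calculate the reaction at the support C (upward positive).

R_C = 131.8 kip

Remove the prop at C; the released (primary) structure is a cantilever built in at A.
Primary-structure tip deflection at C by superposition:
  UDL 14: wL⁴/(8EI) = 8305/EI
  point load 141 at a = 6.22: Pa²(3L − a)/(6EI) = 16983/EI
  δ_0 = 25289/EI
Tip deflection under a unit load at C: L³/(3EI) = 190.6/EI.
With EI = 13000 kip·ft²: δ_0 = 1.9453 ft and δ_{CC} = 0.014661 ft/kip.
Compatibility — the beam at C must follow the support down by 0.0125 ft: δ_0 − R_C·δ_{CC} = 0.0125, so R_C = (1.9453 − 0.0125)/0.014661 = 131.8 kip.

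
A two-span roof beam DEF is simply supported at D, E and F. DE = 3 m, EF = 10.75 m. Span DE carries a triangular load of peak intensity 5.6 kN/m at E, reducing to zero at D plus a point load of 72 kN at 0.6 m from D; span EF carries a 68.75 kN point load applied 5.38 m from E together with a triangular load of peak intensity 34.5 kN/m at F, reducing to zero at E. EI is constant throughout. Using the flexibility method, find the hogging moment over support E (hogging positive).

Take M_E as the redundant. Released structure: two simple spans DE and EF with a hinge at E.
End slopes at the hinge E, treating each span as simply supported:
  span DE: triangular load, peak 5.6: w₀L³/(45EI) = 3.36/EI
  span DE: point load 72 at a = 0.6: Pab(L + a)/(6LEI) = 20.74/EI
  span EF: point load 68.75 at a = 5.38: Pab(L + b)/(6LEI) = 496.4/EI
  span EF: triangular load, peak 34.5: 7w₀L³/(360EI) = 833.4/EI
  relative rotation θ_0 = (24.1 + 1330)/EI = 1354/EI
A unit hogging moment at E produces rotation L₁/(3EI) + L₂/(3EI) = 4.583/EI.
Compatibility: M_E·(L₁+L₂)/(3EI) = θ_0, giving M_E = 295.4 kN·m (hogging).

M_E = 295.4 kN·m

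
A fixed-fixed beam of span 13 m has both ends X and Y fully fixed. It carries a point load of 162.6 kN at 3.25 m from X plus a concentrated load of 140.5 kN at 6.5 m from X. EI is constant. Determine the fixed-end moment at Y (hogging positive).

M_Y = 327.4 kN·m

Take the two fixed-end moments M_X, M_Y as redundants; the released structure is the simple span XY.
Simple-span end rotations at X and Y under the given loads:
  at X: point load 162.6 at a = 3.25: Pab(L + b)/(6LEI) = 1503/EI
  at Y: point load 162.6 at a = 3.25: Pab(L + a)/(6LEI) = 1073/EI
  at X: point load 140.5 at a = 6.5: Pab(L + b)/(6LEI) = 1484/EI
  at Y: point load 140.5 at a = 6.5: Pab(L + a)/(6LEI) = 1484/EI
  θ_X0 = 2987/EI,  θ_Y0 = 2557/EI
Flexibility coefficients: a unit moment at one end gives L/(3EI) there and L/(6EI) at the far end, so f₁₁ = f₂₂ = 4.333/EI and f₁₂ = f₂₁ = 2.167/EI.
Compatibility — zero rotation at each built-in end:
  4.333 M_X + 2.167 M_Y = 2987
  2.167 M_X + 4.333 M_Y = 2557
Solving the pair gives M_X = 525.6 kN·m and M_Y = 327.4 kN·m (hogging).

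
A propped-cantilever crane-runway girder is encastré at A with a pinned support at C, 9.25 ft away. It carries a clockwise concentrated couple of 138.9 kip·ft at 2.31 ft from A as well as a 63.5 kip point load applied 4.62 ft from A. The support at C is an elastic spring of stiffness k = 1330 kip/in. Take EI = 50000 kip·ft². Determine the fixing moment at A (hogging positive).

M_A = 161.2 kip·ft

Choose R_C as the redundant. The primary structure is the cantilever fixed at A.
Primary-structure tip deflection at C by superposition:
  clockwise couple 138.9 at a = 2.31: M₀a(2L − a)/(2EI) = 2597/EI
  point load 63.5 at a = 4.62: Pa²(3L − a)/(6EI) = 5225/EI
  δ_0 = 7822/EI
Tip deflection under a unit load at C: L³/(3EI) = 263.8/EI.
With EI = 50000 kip·ft²: δ_0 = 0.15645 ft and δ_{CC} = 0.005276 ft/kip.
Compatibility — the spring shortens by R_C/k under the reaction it provides: δ_0 − R_C·δ_{CC} = R_C/k. With 1/k = 1/(1330×12) ft/kip = 0.000063 ft/kip, R_C = δ_0 / (δ_{CC} + 1/k) = 0.15645 / (0.005276 + 0.000063) = 29.3 kip.
Moment equilibrium about A: M_A = Σ(load moments about A) − R_C·L = 432.3 − 29.3×9.25 = 161.2 kip·ft.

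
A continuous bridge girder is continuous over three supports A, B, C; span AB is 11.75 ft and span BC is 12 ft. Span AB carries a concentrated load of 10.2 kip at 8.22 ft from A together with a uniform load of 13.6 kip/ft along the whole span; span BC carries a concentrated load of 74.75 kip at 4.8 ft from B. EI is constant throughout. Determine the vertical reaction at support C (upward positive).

Release continuity at B by inserting a hinge; the redundant is the internal moment M_B. The primary structure is two simply-supported spans AB and BC.
End slopes at the hinge B, treating each span as simply supported:
  span AB: point load 10.2 at a = 8.22: Pab(L + a)/(6LEI) = 83.84/EI
  span AB: UDL 13.6: wL³/(24EI) = 919.3/EI
  span BC: point load 74.75 at a = 4.8: Pab(L + b)/(6LEI) = 688.9/EI
  relative rotation θ_0 = (1003 + 688.9)/EI = 1692/EI
A unit hogging moment at B produces rotation L₁/(3EI) + L₂/(3EI) = 7.917/EI.
Slope continuity at B: θ_0 = M_B·7.917/EI, so M_B = 1692/7.917 = 213.7 kip·ft (hogging).
Span BC, ΣM about C: R_B^{BC}·12 = 538.2 + 213.7, so R_B^{BC} = 62.66 kip and R_C = 74.75 − 62.66 = 12.09 kip.

R_C = 12.09 kip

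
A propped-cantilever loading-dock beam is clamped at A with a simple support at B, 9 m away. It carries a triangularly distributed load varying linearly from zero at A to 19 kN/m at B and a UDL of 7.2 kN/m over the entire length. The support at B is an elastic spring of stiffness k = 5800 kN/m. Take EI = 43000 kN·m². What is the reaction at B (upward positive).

Choose R_B as the redundant. The primary structure is the cantilever fixed at A.
Primary-structure tip deflection at B by superposition:
  triangular load, peak 19 at the free end: 11w₀L⁴/(120EI) = 11427/EI
  UDL 7.2: wL⁴/(8EI) = 5905/EI
  δ_0 = 17332/EI
Tip deflection under a unit load at B: L³/(3EI) = 243/EI.
With EI = 43000 kN·m²: δ_0 = 0.40307 m and δ_{BB} = 0.005651 m/kN.
Compatibility — the spring shortens by R_B/k under the reaction it provides: δ_0 − R_B·δ_{BB} = R_B/k. With 1/k = 0.000172 m/kN, R_B = δ_0 / (δ_{BB} + 1/k) = 0.40307 / (0.005651 + 0.000172) = 69.21 kN.

R_B = 69.21 kN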